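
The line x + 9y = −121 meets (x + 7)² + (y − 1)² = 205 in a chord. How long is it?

√82

Centre (−7, 1), r² = 205. Perpendicular distance d from centre to line = |123| / √82 = 123/√82.
Chord = 2√(r² − d²) = 2·√(41/2) = √82.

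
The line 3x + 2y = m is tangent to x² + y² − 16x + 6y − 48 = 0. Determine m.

m = 18 ± 11√13

Tangency holds when the distance from the centre (8, −3) to the line equals the radius 11:
|3·8 + 2·(−3) − m| / √13 = 11
|m − (18)| = 11√13.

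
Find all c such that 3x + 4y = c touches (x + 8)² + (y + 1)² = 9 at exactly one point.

c = −43 or c = −13

Tangency holds when the distance from the centre (−8, −1) to the line equals the radius 3:
|3·(−8) + 4·(−1) − c| / √25 = 3
|c − (−28)| = 3·5, so c = −13 or c = −43.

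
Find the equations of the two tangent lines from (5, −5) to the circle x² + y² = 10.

A line y − (−5) = m(x − (5)) is tangent when its distance from (0, 0) is √10:
[m·(−5) − (5)]² = 10(m² + 1)
3m² + 10m + 3 = 0, so m = −3 or m = −1/3.
With m = −3: 3x + y = 10. With m = −1/3: x + 3y = −10.

3x + y = 10 and x + 3y = −10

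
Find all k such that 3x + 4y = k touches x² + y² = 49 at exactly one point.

The line touches the circle iff its distance from (0, 0) is 7:
|3·0 + 4·0 − k| / √25 = 7
|k| = 7·5, so k = 35 or k = −35.

k = −35 or k = 35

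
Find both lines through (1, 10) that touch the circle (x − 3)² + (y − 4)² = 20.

A line y − (10) = m(x − (1)) is tangent when its distance from (3, 4) is 2√5:
[m·(2) − (−6)]² = 20(m² + 1)
2m² − 3m − 2 = 0, so m = 2 or m = −1/2.
With m = 2: 2x − y = −8. With m = −1/2: x + 2y = 21.

2x − y = −8 and x + 2y = 21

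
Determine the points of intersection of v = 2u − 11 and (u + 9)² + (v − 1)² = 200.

(1, −9) and (5, −1)

From the line, v = 2u − 11. Substituting:
5u² − 30u + 25 = 0  ⟹  u² − 6u + 5 = 0
u = 5 or u = 1, giving (5, −1) and (1, −9).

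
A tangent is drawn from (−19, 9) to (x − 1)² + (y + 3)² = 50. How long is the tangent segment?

√494

The centre is (1, −3) and r = 5√2. The square of the distance from P to the centre is 400 + 144 = 544.
By the tangent–radius right angle, tangent length = √(|PO|² − r²) = √494.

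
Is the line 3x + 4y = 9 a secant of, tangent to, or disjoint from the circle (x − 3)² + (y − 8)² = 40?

disjoint

Substituting the line into the circle gives 25x² + 42x + 33 = 0.
Δ = 1764 − 3300 = −1536.
No real roots: the line does not meet the circle.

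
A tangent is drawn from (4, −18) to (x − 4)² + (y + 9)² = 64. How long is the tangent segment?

√17

The centre is (4, −9) and r = 8. The square of the distance from P to the centre is 0 + 81 = 81.
Power of the point: PT² = |PO|² − r² = 17, so PT = √17.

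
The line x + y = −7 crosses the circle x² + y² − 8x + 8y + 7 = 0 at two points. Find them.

(0, −7) and (1, −8)

Substitute y = −x − 7:
2x² − 2x = 0  ⟹  x² − x = 0
x = 1 or x = 0, giving (1, −8) and (0, −7).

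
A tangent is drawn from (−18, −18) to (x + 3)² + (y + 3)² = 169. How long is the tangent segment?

The centre is (−3, −3) and r = 13. The square of the distance from P to the centre is 225 + 225 = 450.
The tangent meets the radius at right angles, so tangent² = |PO|² − r² = 450 − 169 = 281.

√281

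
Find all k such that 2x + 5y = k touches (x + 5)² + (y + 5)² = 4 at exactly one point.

Tangency holds when the distance from the centre (−5, −5) to the line equals the radius 2:
|2·(−5) + 5·(−5) − k| / √29 = 2
|k − (−35)| = 2√29.

k = −35 ± 2√29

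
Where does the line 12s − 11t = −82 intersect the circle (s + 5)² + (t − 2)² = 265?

Substitute t = (82 + 12s)/11:
265s² + 2650s − 25440 = 0  ⟹  s² + 10s − 96 = 0
s = 6 or s = −16, giving (6, 14) and (−16, −10).

(−16, −10) and (6, 14)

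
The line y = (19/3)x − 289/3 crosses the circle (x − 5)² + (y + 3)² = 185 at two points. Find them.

Express y = (−289 + 19x)/3 and substitute into the circle:
370x² − 10730x + 76960 = 0  ⟹  x² − 29x + 208 = 0
x = 16 or x = 13, giving (16, 5) and (13, −14).

(13, −14) and (16, 5)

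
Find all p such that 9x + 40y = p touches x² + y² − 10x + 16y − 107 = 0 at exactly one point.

p = −849 or p = 299

For a tangent, require d(centre, line) = r = 14.
|9·5 + 40·(−8) − p| / √1681 = 14
|p − (−275)| = 14·41, so p = 299 or p = −849.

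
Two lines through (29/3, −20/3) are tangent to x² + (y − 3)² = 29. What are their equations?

5x + 2y = 35 and 2x + 5y = −14

Let a tangent through (29/3, −20/3) have slope m. Its distance from (0, 3) must equal √29:
(−29/3m − (29/3))² = 29(m² + 1)
10m² + 29m + 10 = 0, so m = −5/2 or m = −2/5.
With m = −5/2: 5x + 2y = 35. With m = −2/5: 2x + 5y = −14.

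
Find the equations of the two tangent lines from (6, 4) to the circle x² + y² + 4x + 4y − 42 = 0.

x + 7y = 34 and 7x − y = 38

Let a tangent through (6, 4) have slope m. Its distance from (−2, −2) must equal 5√2:
(−8m − (−6))² = 50(m² + 1)
7m² − 48m − 7 = 0, so m = −1/7 or m = 7.
With m = −1/7: x + 7y = 34. With m = 7: 7x − y = 38.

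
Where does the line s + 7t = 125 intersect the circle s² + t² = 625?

(−15, 20) and (20, 15)

Substitute t = (125 − s)/7:
50s² − 250s − 15000 = 0  ⟹  s² − 5s − 300 = 0
s = 20 or s = −15, giving (20, 15) and (−15, 20).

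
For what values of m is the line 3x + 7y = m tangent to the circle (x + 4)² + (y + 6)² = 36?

For a tangent, require d(centre, line) = r = 6.
|3·(−4) + 7·(−6) − m| / √58 = 6
|m − (−54)| = 6√58.

m = −54 ± 6√58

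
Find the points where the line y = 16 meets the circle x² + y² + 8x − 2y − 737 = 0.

(−27, 16) and (19, 16)

Express y = 16 and substitute into the circle:
x² + 8x − 513 = 0
x = 19 or x = −27, giving (19, 16) and (−27, 16).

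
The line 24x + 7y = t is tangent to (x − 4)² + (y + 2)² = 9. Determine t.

The line touches the circle iff its distance from (4, −2) is 3:
|24·4 + 7·(−2) − t| / √625 = 3
|t − (82)| = 3·25, so t = 157 or t = 7.

t = 7 or t = 157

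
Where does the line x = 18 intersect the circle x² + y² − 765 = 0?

(18, −21) and (18, 21)

The line gives x = 18. Substituting into the circle:
y² − 441 = 0
y = 21 or y = −21, giving (18, 21) and (18, −21).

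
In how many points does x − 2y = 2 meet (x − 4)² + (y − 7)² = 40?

Centre (4, 7), r² = 40. Distance² from centre to line = (−12)²/5 = 144/5.
Since d² < r², the line cuts the circle twice.

2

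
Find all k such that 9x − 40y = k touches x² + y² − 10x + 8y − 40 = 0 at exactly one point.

Tangency holds when the distance from the centre (5, −4) to the line equals the radius 9:
|9·5 − 40·(−4) − k| / √1681 = 9
|k − (205)| = 9·41, so k = 574 or k = −164.

k = −164 or k = 574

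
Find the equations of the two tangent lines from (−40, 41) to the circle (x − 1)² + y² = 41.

Write the tangent as mx − y + (41 − m·(−40)) = 0 and set its distance from the centre to √41:
[m·(41) − (−41)]² = 41(m² + 1)
20m² + 41m + 20 = 0, so m = −4/5 or m = −5/4.
Through (−40, 41) these give 4x + 5y = 45 and 5x + 4y = −36.

4x + 5y = 45 and 5x + 4y = −36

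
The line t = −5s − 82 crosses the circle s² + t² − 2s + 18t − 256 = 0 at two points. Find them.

Express t = −5s − 82 and substitute into the circle:
26s² + 728s + 4992 = 0  ⟹  s² + 28s + 192 = 0
s = −12 or s = −16, giving (−12, −22) and (−16, −2).

(−16, −2) and (−12, −22)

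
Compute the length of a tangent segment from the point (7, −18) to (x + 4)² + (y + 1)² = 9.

With centre O = (−4, −1), |OP|² = 410 and r² = 9.
Power of the point: PT² = |PO|² − r² = 401, so PT = √401.

√401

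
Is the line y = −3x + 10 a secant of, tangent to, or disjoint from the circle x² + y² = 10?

tangent

Substituting the line into the circle gives 10x² − 60x + 90 = 0.
Discriminant = (−60)² − 4·10·(90) = 0.
A repeated root: the line is tangent.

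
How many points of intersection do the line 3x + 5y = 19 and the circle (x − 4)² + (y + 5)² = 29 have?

Substituting the line into the circle gives 34x² − 464x + 1611 = 0.
Δ = 215296 − 219096 = −3800.
No real roots: the line does not meet the circle.

0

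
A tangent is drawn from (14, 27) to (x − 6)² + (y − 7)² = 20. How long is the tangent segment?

Centre (6, 7), r² = 20. |PO|² = (8)² + (20)² = 464.
By the tangent–radius right angle, tangent length = √(|PO|² − r²) = √444 = 2√111.

2√111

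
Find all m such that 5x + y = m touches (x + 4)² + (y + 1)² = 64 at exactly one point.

Tangency holds when the distance from the centre (−4, −1) to the line equals the radius 8:
|5·(−4) + 1·(−1) − m| / √26 = 8
|m − (−21)| = 8√26.

m = −21 ± 8√26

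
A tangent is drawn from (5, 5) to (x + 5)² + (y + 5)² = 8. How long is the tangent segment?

The centre is (−5, −5) and r = 2√2. The square of the distance from P to the centre is 100 + 100 = 200.
By the tangent–radius right angle, tangent length = √(|PO|² − r²) = √192 = 8√3.

8√3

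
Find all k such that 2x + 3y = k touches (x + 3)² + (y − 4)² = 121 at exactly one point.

k = 6 ± 11√13

For a tangent, require d(centre, line) = r = 11.
|2·(−3) + 3·4 − k| / √13 = 11
|k − (6)| = 11√13.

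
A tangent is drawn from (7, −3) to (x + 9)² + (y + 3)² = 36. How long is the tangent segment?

2√55

Centre (−9, −3), r² = 36. |PO|² = (16)² + (0)² = 256.
The tangent meets the radius at right angles, so tangent² = |PO|² − r² = 256 − 36 = 220.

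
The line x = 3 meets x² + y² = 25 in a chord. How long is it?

8

The distance from (0, 0) to the line is 3, and r² = 25.
Half the chord is √(r² − d²) = √(16), so the full chord is 8.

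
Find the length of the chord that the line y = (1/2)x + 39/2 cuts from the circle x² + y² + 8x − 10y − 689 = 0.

22√5

The distance from (−4, 5) to the line is 25/√5, and r² = 730.
Chord = 2√(r² − d²) = 2·√(605) = 22√5.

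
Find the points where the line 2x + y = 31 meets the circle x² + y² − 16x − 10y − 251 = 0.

(4, 23) and (20, −9)

Substitute y = −2x + 31:
5x² − 120x + 400 = 0  ⟹  x² − 24x + 80 = 0
x = 20 or x = 4, giving (20, −9) and (4, 23).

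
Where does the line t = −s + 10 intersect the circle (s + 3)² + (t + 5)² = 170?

From the line, t = −s + 10. Substituting:
2s² − 24s + 64 = 0  ⟹  s² − 12s + 32 = 0
s = 8 or s = 4, giving (8, 2) and (4, 6).

(4, 6) and (8, 2)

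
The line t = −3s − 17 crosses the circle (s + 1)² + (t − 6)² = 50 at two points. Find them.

Express t = −3s − 17 and substitute into the circle:
10s² + 140s + 480 = 0  ⟹  s² + 14s + 48 = 0
s = −6 or s = −8, giving (−6, 1) and (−8, 7).

(−8, 7) and (−6, 1)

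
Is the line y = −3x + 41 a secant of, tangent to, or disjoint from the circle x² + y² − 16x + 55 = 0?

d² = (3·8 + 1·0 − (41))²/10 = 289/10; r² = 9.
Since d² > r², the line lies outside the circle.

disjoint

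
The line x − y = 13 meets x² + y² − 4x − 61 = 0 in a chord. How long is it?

Express y = x − 13 and substitute into the circle:
2x² − 30x + 108 = 0  ⟹  x² − 15x + 54 = 0
x = 9 or x = 6, giving (9, −4) and (6, −7).
Chord length = distance between (9, −4) and (6, −7) = √18 = 3√2.

3√2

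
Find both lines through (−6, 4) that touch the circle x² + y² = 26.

A line y − (4) = m(x − (−6)) is tangent when its distance from (0, 0) is √26:
[m·(6) − (−4)]² = 26(m² + 1)
5m² + 24m − 5 = 0, so m = −5 or m = 1/5.
Through (−6, 4) these give 5x + y = −26 and x − 5y = −26.

5x + y = −26 and x − 5y = −26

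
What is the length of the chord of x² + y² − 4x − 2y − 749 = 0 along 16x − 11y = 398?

2√377

The distance from (2, 1) to the line is 377/√377, and r² = 754.
Chord = 2√(r² − d²) = 2·√(377) = 2√377.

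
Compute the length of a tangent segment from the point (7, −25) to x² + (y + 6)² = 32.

With centre O = (0, −6), |OP|² = 410 and r² = 32.
By the tangent–radius right angle, tangent length = √(|PO|² − r²) = √378 = 3√42.

3√42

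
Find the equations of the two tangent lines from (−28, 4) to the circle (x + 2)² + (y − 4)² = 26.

x + 5y = −8 and x − 5y = −48

A line y − (4) = m(x − (−28)) is tangent when its distance from (−2, 4) is √26:
(26m − (0))² = 26(m² + 1)
25m² − 1 = 0, so m = −1/5 or m = 1/5.
Through (−28, 4) these give x + 5y = −8 and x − 5y = −48.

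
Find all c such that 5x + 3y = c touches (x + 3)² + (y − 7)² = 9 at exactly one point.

Tangency holds when the distance from the centre (−3, 7) to the line equals the radius 3:
|5·(−3) + 3·7 − c| / √34 = 3
|c − (6)| = 3√34.

c = 6 ± 3√34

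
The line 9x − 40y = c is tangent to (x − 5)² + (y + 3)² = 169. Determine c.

For a tangent, require d(centre, line) = r = 13.
|9·5 − 40·(−3) − c| / √1681 = 13
|c − (165)| = 13·41, so c = 698 or c = −368.

c = −368 or c = 698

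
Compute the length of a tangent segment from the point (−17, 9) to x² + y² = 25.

Centre (0, 0), r² = 25. |PO|² = (−17)² + (9)² = 370.
The tangent meets the radius at right angles, so tangent² = |PO|² − r² = 370 − 25 = 345.

√345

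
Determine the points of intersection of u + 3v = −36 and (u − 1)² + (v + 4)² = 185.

(−12, −8) and (9, −15)

Substitute v = (−36 − u)/3:
10u² + 30u − 1080 = 0  ⟹  u² + 3u − 108 = 0
u = 9 or u = −12, giving (9, −15) and (−12, −8).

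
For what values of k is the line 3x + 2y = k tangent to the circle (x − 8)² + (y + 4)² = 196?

k = 16 ± 14√13

The line touches the circle iff its distance from (8, −4) is 14:
|3·8 + 2·(−4) − k| / √13 = 14
|k − (16)| = 14√13.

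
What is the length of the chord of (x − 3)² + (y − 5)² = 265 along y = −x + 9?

Centre (3, 5), r² = 265. Perpendicular distance d from centre to line = |−1| / √2 = 1/√2.
Half the chord is √(r² − d²) = √(529/2), so the full chord is 23√2.

23√2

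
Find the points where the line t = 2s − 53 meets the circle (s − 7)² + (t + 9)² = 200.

From the line, t = 2s − 53. Substituting:
5s² − 190s + 1785 = 0  ⟹  s² − 38s + 357 = 0
s = 21 or s = 17, giving (21, −11) and (17, −19).

(17, −19) and (21, −11)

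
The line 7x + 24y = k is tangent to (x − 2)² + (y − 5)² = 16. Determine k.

For a tangent, require d(centre, line) = r = 4.
|7·2 + 24·5 − k| / √625 = 4
|k − (134)| = 4·25, so k = 234 or k = 34.

k = 34 or k = 234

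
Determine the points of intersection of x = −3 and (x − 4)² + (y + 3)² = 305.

(−3, −19) and (−3, 13)

The line gives x = −3. Substituting into the circle:
y² + 6y − 247 = 0
y = 13 or y = −19, giving (−3, 13) and (−3, −19).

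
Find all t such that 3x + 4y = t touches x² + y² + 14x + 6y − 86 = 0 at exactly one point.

Tangency holds when the distance from the centre (−7, −3) to the line equals the radius 12:
|3·(−7) + 4·(−3) − t| / √25 = 12
|t − (−33)| = 12·5, so t = 27 or t = −93.

t = −93 or t = 27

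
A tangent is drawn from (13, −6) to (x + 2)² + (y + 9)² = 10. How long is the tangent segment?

4√14

The centre is (−2, −9) and r = √10. The square of the distance from P to the centre is 225 + 9 = 234.
By the tangent–radius right angle, tangent length = √(|PO|² − r²) = √224 = 4√14.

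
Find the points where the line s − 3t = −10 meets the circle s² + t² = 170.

Express t = (10 + s)/3 and substitute into the circle:
10s² + 20s − 1430 = 0  ⟹  s² + 2s − 143 = 0
s = 11 or s = −13, giving (11, 7) and (−13, −1).

(−13, −1) and (11, 7)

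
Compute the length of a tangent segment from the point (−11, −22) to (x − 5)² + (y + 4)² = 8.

The centre is (5, −4) and r = 2√2. The square of the distance from P to the centre is 256 + 324 = 580.
By the tangent–radius right angle, tangent length = √(|PO|² − r²) = √572 = 2√143.

2√143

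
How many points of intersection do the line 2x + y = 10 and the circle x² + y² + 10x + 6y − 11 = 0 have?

0

Centre (−5, −3), r² = 45. Distance² from centre to line = (−23)²/5 = 529/5.
Since d² > r², the line lies outside the circle.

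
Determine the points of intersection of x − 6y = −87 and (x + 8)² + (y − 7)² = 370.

(−27, 10) and (9, 16)

From the line, y = (87 + x)/6. Substituting:
37x² + 666x − 8991 = 0  ⟹  x² + 18x − 243 = 0
x = 9 or x = −27, giving (9, 16) and (−27, 10).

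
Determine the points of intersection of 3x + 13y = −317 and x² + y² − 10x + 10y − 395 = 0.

(−6, −23) and (7, −26)

From the line, y = (−317 − 3x)/13. Substituting:
178x² − 178x − 7476 = 0  ⟹  x² − x − 42 = 0
x = 7 or x = −6, giving (7, −26) and (−6, −23).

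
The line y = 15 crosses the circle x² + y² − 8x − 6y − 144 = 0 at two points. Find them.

(−1, 15) and (9, 15)

Express y = 15 and substitute into the circle:
x² − 8x − 9 = 0
x = 9 or x = −1, giving (9, 15) and (−1, 15).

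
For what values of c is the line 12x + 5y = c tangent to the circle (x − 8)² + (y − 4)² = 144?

c = −40 or c = 272

Tangency holds when the distance from the centre (8, 4) to the line equals the radius 12:
|12·8 + 5·4 − c| / √169 = 12
|c − (116)| = 12·13, so c = 272 or c = −40.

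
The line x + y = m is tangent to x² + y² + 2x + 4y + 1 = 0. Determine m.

Tangency holds when the distance from the centre (−1, −2) to the line equals the radius 2:
|1·(−1) + 1·(−2) − m| / √2 = 2
|m − (−3)| = 2√2.

m = −3 ± 2√2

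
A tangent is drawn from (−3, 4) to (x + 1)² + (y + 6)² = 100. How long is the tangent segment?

With centre O = (−1, −6), |OP|² = 104 and r² = 100.
The tangent meets the radius at right angles, so tangent² = |PO|² − r² = 104 − 100 = 4.

2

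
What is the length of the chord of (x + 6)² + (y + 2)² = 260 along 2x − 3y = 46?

The distance from (−6, −2) to the line is 52/√13, and r² = 260.
Half the chord is √(r² − d²) = √(52), so the full chord is 4√13.

4√13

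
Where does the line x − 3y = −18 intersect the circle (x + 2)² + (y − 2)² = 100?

(−12, 2) and (6, 8)

From the line, y = (18 + x)/3. Substituting:
10x² + 60x − 720 = 0  ⟹  x² + 6x − 72 = 0
x = 6 or x = −12, giving (6, 8) and (−12, 2).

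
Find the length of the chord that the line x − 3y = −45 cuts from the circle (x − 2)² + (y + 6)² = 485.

The distance from (2, −6) to the line is 65/√10, and r² = 485.
Half the chord is √(r² − d²) = √(125/2), so the full chord is 5√10.

5√10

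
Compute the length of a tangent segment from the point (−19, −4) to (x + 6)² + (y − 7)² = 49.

√241

With centre O = (−6, 7), |OP|² = 290 and r² = 49.
By the tangent–radius right angle, tangent length = √(|PO|² − r²) = √241.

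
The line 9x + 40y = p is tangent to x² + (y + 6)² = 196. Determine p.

The line touches the circle iff its distance from (0, −6) is 14:
|9·0 + 40·(−6) − p| / √1681 = 14
|p − (−240)| = 14·41, so p = 334 or p = −814.

p = −814 or p = 334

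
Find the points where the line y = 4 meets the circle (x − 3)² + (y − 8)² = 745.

From the line, y = 4. Substituting:
x² − 6x − 720 = 0
x = 30 or x = −24, giving (30, 4) and (−24, 4).

(−24, 4) and (30, 4)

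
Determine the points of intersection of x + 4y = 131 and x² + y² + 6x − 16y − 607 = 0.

(−5, 34) and (11, 30)

Express y = (131 − x)/4 and substitute into the circle:
17x² − 102x − 935 = 0  ⟹  x² − 6x − 55 = 0
x = 11 or x = −5, giving (11, 30) and (−5, 34).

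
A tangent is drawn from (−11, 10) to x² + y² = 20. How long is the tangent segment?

Centre (0, 0), r² = 20. |PO|² = (−11)² + (10)² = 221.
By the tangent–radius right angle, tangent length = √(|PO|² − r²) = √201.

√201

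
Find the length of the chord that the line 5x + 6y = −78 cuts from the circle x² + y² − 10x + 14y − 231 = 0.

Substitute y = (−78 − 5x)/6:
61x² − 8784 = 0  ⟹  x² − 144 = 0
x = 12 or x = −12, giving (12, −23) and (−12, −3).
|(12, −23) − (−12, −3)| = √((24)² + (−20)²) = 4√61.

4√61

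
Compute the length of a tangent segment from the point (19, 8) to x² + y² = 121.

4√19

The centre is (0, 0) and r = 11. The square of the distance from P to the centre is 361 + 64 = 425.
By the tangent–radius right angle, tangent length = √(|PO|² − r²) = √304 = 4√19.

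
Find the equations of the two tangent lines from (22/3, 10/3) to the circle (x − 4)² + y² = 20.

2x + y = 18 and x + 2y = 14

Let a tangent through (22/3, 10/3) have slope m. Its distance from (4, 0) must equal 2√5:
[m·(−10/3) − (−10/3)]² = 20(m² + 1)
2m² + 5m + 2 = 0, so m = −2 or m = −1/2.
Through (22/3, 10/3) these give 2x + y = 18 and x + 2y = 14.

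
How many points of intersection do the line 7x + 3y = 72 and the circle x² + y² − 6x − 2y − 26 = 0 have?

0

Substituting the line into the circle gives 58x² − 1020x + 4518 = 0.
Δ = 1040400 − 1048176 = −7776.
No real roots: the line does not meet the circle.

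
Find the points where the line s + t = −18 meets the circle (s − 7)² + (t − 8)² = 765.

(−20, 2) and (1, −19)

From the line, t = −s − 18. Substituting:
2s² + 38s − 40 = 0  ⟹  s² + 19s − 20 = 0
s = 1 or s = −20, giving (1, −19) and (−20, 2).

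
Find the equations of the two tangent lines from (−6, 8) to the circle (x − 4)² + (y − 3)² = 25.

A line y − (8) = m(x − (−6)) is tangent when its distance from (4, 3) is 5:
(10m − (−5))² = 25(m² + 1)
3m² + 4m = 0, so m = 0 or m = −4/3.
Through (−6, 8) these give y = 8 and 4x + 3y = 0.

y = 8 and 4x + 3y = 0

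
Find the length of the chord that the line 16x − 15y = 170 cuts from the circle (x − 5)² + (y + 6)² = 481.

Centre (5, −6), r² = 481. Perpendicular distance d from centre to line = |0| / √481 = 0/√481.
Chord = 2√(r² − d²) = 2·√(481) = 2√481.

2√481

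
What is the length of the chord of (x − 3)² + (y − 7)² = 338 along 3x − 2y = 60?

2√13

From the line, y = (−60 + 3x)/2. Substituting:
13x² − 468x + 4160 = 0  ⟹  x² − 36x + 320 = 0
x = 20 or x = 16, giving (20, 0) and (16, −6).
|(20, 0) − (16, −6)| = √((4)² + (6)²) = 2√13.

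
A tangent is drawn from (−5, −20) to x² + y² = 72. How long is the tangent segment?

√353

Centre (0, 0), r² = 72. |PO|² = (−5)² + (−20)² = 425.
The tangent meets the radius at right angles, so tangent² = |PO|² − r² = 425 − 72 = 353.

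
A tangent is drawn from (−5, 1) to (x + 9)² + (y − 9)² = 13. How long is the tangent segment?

√67

Centre (−9, 9), r² = 13. |PO|² = (4)² + (−8)² = 80.
The tangent meets the radius at right angles, so tangent² = |PO|² − r² = 80 − 13 = 67.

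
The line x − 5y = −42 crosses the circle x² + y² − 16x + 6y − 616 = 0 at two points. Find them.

Express y = (42 + x)/5 and substitute into the circle:
26x² − 286x − 12376 = 0  ⟹  x² − 11x − 476 = 0
x = 28 or x = −17, giving (28, 14) and (−17, 5).

(−17, 5) and (28, 14)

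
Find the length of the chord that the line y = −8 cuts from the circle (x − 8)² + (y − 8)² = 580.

The distance from (8, 8) to the line is 16, and r² = 580.
Half the chord is √(r² − d²) = √(324), so the full chord is 36.

36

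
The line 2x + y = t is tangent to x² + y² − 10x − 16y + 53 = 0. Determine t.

For a tangent, require d(centre, line) = r = 6.
|2·5 + 1·8 − t| / √5 = 6
|t − (18)| = 6√5.

t = 18 ± 6√5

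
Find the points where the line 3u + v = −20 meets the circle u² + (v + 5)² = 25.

(−5, −5) and (−4, −8)

Substitute v = −3u − 20:
10u² + 90u + 200 = 0  ⟹  u² + 9u + 20 = 0
u = −4 or u = −5, giving (−4, −8) and (−5, −5).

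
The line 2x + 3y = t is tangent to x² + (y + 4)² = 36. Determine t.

The line touches the circle iff its distance from (0, −4) is 6:
|2·0 + 3·(−4) − t| / √13 = 6
|t − (−12)| = 6√13.

t = −12 ± 6√13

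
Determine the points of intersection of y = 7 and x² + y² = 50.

Express y = 7 and substitute into the circle:
x² − 1 = 0
x = 1 or x = −1, giving (1, 7) and (−1, 7).

(−1, 7) and (1, 7)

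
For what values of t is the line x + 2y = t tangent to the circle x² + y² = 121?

Tangency holds when the distance from the centre (0, 0) to the line equals the radius 11:
|1·0 + 2·0 − t| / √5 = 11
|t| = 11√5.

t = ±11√5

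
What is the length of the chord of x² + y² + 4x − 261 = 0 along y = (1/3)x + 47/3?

5√10

Express y = (47 + x)/3 and substitute into the circle:
10x² + 130x − 140 = 0  ⟹  x² + 13x − 14 = 0
x = 1 or x = −14, giving (1, 16) and (−14, 11).
Chord length = distance between (1, 16) and (−14, 11) = √250 = 5√10.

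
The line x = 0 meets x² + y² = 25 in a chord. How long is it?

10

The line gives x = 0. Substituting into the circle:
y² − 25 = 0
y = 5 or y = −5, giving (0, 5) and (0, −5).
|(0, 5) − (0, −5)| = √((0)² + (10)²) = 10.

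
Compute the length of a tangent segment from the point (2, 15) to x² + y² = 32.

The centre is (0, 0) and r = 4√2. The square of the distance from P to the centre is 4 + 225 = 229.
By the tangent–radius right angle, tangent length = √(|PO|² − r²) = √197.

√197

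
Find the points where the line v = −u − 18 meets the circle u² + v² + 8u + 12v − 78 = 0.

(−15, −3) and (−1, −17)

Express v = −u − 18 and substitute into the circle:
2u² + 32u + 30 = 0  ⟹  u² + 16u + 15 = 0
u = −1 or u = −15, giving (−1, −17) and (−15, −3).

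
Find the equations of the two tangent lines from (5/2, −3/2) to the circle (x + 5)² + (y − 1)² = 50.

7x + y = 16 and x − y = 4

Let a tangent through (5/2, −3/2) have slope m. Its distance from (−5, 1) must equal 5√2:
[m·(−15/2) − (5/2)]² = 50(m² + 1)
m² + 6m − 7 = 0, so m = −7 or m = 1.
With m = −7: 7x + y = 16. With m = 1: x − y = 4.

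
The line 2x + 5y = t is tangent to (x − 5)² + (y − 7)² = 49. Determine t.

t = 45 ± 7√29

Tangency holds when the distance from the centre (5, 7) to the line equals the radius 7:
|2·5 + 5·7 − t| / √29 = 7
|t − (45)| = 7√29.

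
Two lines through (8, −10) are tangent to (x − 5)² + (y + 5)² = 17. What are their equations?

A line y − (−10) = m(x − (8)) is tangent when its distance from (5, −5) is √17:
[m·(−3) − (5)]² = 17(m² + 1)
4m² − 15m − 4 = 0, so m = 4 or m = −1/4.
With m = 4: 4x − y = 42. With m = −1/4: x + 4y = −32.

4x − y = 42 and x + 4y = −32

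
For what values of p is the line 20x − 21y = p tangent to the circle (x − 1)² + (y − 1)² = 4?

Tangency holds when the distance from the centre (1, 1) to the line equals the radius 2:
|20·1 − 21·1 − p| / √841 = 2
|p − (−1)| = 2·29, so p = 57 or p = −59.

p = −59 or p = 57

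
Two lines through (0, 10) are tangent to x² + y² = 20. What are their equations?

2x − y = −10 and 2x + y = 10

Write the tangent as mx − y + (10 − m·(0)) = 0 and set its distance from the centre to 2√5:
[m·(0) − (−10)]² = 20(m² + 1)
m² − 4 = 0, so m = 2 or m = −2.
Through (0, 10) these give 2x − y = −10 and 2x + y = 10.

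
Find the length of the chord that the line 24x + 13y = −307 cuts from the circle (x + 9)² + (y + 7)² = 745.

The distance from (−9, −7) to the line is 0/√745, and r² = 745.
Chord = 2√(r² − d²) = 2·√(745) = 2√745.

2√745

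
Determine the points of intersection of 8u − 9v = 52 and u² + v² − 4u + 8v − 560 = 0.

(−16, −20) and (20, 12)

Substitute v = (−52 + 8u)/9:
145u² − 580u − 46400 = 0  ⟹  u² − 4u − 320 = 0
u = 20 or u = −16, giving (20, 12) and (−16, −20).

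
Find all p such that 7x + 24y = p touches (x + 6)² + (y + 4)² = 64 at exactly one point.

p = −338 or p = 62

The line touches the circle iff its distance from (−6, −4) is 8:
|7·(−6) + 24·(−4) − p| / √625 = 8
|p − (−138)| = 8·25, so p = 62 or p = −338.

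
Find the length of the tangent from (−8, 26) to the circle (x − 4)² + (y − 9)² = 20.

√413

With centre O = (4, 9), |OP|² = 433 and r² = 20.
Power of the point: PT² = |PO|² − r² = 413, so PT = √413.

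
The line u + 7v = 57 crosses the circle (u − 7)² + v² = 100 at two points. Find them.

(1, 8) and (15, 6)

Substitute v = (57 − u)/7:
50u² − 800u + 750 = 0  ⟹  u² − 16u + 15 = 0
u = 15 or u = 1, giving (15, 6) and (1, 8).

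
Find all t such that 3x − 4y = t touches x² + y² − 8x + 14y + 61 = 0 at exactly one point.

The line touches the circle iff its distance from (4, −7) is 2:
|3·4 − 4·(−7) − t| / √25 = 2
|t − (40)| = 2·5, so t = 50 or t = 30.

t = 30 or t = 50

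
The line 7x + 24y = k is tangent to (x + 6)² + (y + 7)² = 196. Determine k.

k = −560 or k = 140

The line touches the circle iff its distance from (−6, −7) is 14:
|7·(−6) + 24·(−7) − k| / √625 = 14
|k − (−210)| = 14·25, so k = 140 or k = −560.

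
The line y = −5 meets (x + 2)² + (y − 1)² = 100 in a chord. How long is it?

16

From the line, y = −5. Substituting:
x² + 4x − 60 = 0
x = 6 or x = −10, giving (6, −5) and (−10, −5).
Chord length = distance between (6, −5) and (−10, −5) = √256 = 16.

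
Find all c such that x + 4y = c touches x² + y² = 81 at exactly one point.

Tangency holds when the distance from the centre (0, 0) to the line equals the radius 9:
|1·0 + 4·0 − c| / √17 = 9
|c| = 9√17.

c = ±9√17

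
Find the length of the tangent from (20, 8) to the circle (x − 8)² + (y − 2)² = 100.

4√5

With centre O = (8, 2), |OP|² = 180 and r² = 100.
The tangent meets the radius at right angles, so tangent² = |PO|² − r² = 180 − 100 = 80.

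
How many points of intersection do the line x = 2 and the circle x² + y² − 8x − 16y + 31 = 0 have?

Centre (4, 8), r² = 49. Distance² from centre to line = (2)² = 4.
Since d² < r², the line cuts the circle twice.

2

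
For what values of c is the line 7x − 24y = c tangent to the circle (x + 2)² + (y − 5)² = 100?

The line touches the circle iff its distance from (−2, 5) is 10:
|7·(−2) − 24·5 − c| / √625 = 10
|c − (−134)| = 10·25, so c = 116 or c = −384.

c = −384 or c = 116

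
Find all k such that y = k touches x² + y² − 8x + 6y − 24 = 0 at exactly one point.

k = −10 or k = 4

For a tangent, require d(centre, line) = r = 7.
|0·4 + 1·(−3) − k| / √1 = 7
|k − (−3)| = 7, so k = 4 or k = −10.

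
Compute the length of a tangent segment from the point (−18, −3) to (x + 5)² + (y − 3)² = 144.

The centre is (−5, 3) and r = 12. The square of the distance from P to the centre is 169 + 36 = 205.
Power of the point: PT² = |PO|² − r² = 61, so PT = √61.

√61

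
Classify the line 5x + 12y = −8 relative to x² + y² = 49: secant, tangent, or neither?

Substituting the line into the circle gives 169x² + 80x − 6992 = 0.
Δ = 6400 − (−4726592) = 4732992.
Two real roots: the line is a secant.

secant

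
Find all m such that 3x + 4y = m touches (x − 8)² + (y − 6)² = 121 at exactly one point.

The line touches the circle iff its distance from (8, 6) is 11:
|3·8 + 4·6 − m| / √25 = 11
|m − (48)| = 11·5, so m = 103 or m = −7.

m = −7 or m = 103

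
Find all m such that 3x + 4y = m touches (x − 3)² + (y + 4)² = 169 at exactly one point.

m = −72 or m = 58

For a tangent, require d(centre, line) = r = 13.
|3·3 + 4·(−4) − m| / √25 = 13
|m − (−7)| = 13·5, so m = 58 or m = −72.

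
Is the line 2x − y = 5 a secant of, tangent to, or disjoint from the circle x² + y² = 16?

secant

Substituting the line into the circle gives 5x² − 20x + 9 = 0.
Discriminant = (−20)² − 4·5·(9) = 220 > 0.
Two real roots: the line is a secant.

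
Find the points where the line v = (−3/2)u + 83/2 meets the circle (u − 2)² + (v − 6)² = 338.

Express v = (83 − 3u)/2 and substitute into the circle:
13u² − 442u + 3705 = 0  ⟹  u² − 34u + 285 = 0
u = 19 or u = 15, giving (19, 13) and (15, 19).

(15, 19) and (19, 13)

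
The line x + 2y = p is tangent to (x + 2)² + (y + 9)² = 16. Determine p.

p = −20 ± 4√5

For a tangent, require d(centre, line) = r = 4.
|1·(−2) + 2·(−9) − p| / √5 = 4
|p − (−20)| = 4√5.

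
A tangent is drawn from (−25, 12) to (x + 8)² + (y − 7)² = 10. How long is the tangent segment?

Centre (−8, 7), r² = 10. |PO|² = (−17)² + (5)² = 314.
By the tangent–radius right angle, tangent length = √(|PO|² − r²) = √304 = 4√19.

4√19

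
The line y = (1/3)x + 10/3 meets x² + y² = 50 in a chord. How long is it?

4√10

Express y = (10 + x)/3 and substitute into the circle:
10x² + 20x − 350 = 0  ⟹  x² + 2x − 35 = 0
x = 5 or x = −7, giving (5, 5) and (−7, 1).
Chord length = distance between (5, 5) and (−7, 1) = √160 = 4√10.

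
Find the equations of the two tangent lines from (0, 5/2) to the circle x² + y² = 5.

x + 2y = 5 and x − 2y = −5

Let a tangent through (0, 5/2) have slope m. Its distance from (0, 0) must equal √5:
(0m − (−5/2))² = 5(m² + 1)
4m² − 1 = 0, so m = −1/2 or m = 1/2.
Through (0, 5/2) these give x + 2y = 5 and x − 2y = −5.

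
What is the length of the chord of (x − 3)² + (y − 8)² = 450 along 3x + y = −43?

6√10

Substitute y = −3x − 43:
10x² + 300x + 2160 = 0  ⟹  x² + 30x + 216 = 0
x = −12 or x = −18, giving (−12, −7) and (−18, 11).
|(−12, −7) − (−18, 11)| = √((6)² + (−18)²) = 6√10.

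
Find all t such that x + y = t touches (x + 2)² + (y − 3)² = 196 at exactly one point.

t = 1 ± 14√2

Tangency holds when the distance from the centre (−2, 3) to the line equals the radius 14:
|1·(−2) + 1·3 − t| / √2 = 14
|t − (1)| = 14√2.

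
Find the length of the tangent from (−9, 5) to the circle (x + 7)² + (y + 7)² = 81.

√67

With centre O = (−7, −7), |OP|² = 148 and r² = 81.
Power of the point: PT² = |PO|² − r² = 67, so PT = √67.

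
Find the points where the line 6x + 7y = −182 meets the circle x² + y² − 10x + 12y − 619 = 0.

(−21, −8) and (7, −32)

Substitute y = (−182 − 6x)/7:
85x² + 1190x − 12495 = 0  ⟹  x² + 14x − 147 = 0
x = 7 or x = −21, giving (7, −32) and (−21, −8).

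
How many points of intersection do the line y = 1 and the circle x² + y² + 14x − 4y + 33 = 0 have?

2

Centre (−7, 2), r² = 20. Distance² from centre to line = (1)² = 1.
Since d² < r², the line cuts the circle twice.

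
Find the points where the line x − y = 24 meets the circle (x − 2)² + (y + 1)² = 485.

Substitute y = x − 24:
2x² − 50x + 48 = 0  ⟹  x² − 25x + 24 = 0
x = 24 or x = 1, giving (24, 0) and (1, −23).

(1, −23) and (24, 0)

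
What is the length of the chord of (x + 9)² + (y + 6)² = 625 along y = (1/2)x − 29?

Express y = (−58 + x)/2 and substitute into the circle:
5x² − 20x − 60 = 0  ⟹  x² − 4x − 12 = 0
x = 6 or x = −2, giving (6, −26) and (−2, −30).
|(6, −26) − (−2, −30)| = √((8)² + (4)²) = 4√5.

4√5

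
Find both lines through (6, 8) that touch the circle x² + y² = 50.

x − 7y = −50 and 7x + y = 50

A line y − (8) = m(x − (6)) is tangent when its distance from (0, 0) is 5√2:
(−6m − (−8))² = 50(m² + 1)
7m² + 48m − 7 = 0, so m = 1/7 or m = −7.
With m = 1/7: x − 7y = −50. With m = −7: 7x + y = 50.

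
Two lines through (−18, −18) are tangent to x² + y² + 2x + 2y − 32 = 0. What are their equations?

Write the tangent as mx − y + (−18 − m·(−18)) = 0 and set its distance from the centre to √34:
(17m − (17))² = 34(m² + 1)
15m² − 34m + 15 = 0, so m = 5/3 or m = 3/5.
With m = 5/3: 5x − 3y = −36. With m = 3/5: 3x − 5y = 36.

5x − 3y = −36 and 3x − 5y = 36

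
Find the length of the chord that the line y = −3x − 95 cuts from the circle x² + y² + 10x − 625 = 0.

From the line, y = −3x − 95. Substituting:
10x² + 580x + 8400 = 0  ⟹  x² + 58x + 840 = 0
x = −28 or x = −30, giving (−28, −11) and (−30, −5).
Chord length = distance between (−28, −11) and (−30, −5) = √40 = 2√10.

2√10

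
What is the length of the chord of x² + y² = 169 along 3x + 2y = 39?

Substitute y = (39 − 3x)/2:
13x² − 234x + 845 = 0  ⟹  x² − 18x + 65 = 0
x = 13 or x = 5, giving (13, 0) and (5, 12).
Chord length = distance between (13, 0) and (5, 12) = √208 = 4√13.

4√13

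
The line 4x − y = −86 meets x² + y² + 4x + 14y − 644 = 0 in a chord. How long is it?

Substitute y = 4x + 86:
17x² + 748x + 7956 = 0  ⟹  x² + 44x + 468 = 0
x = −18 or x = −26, giving (−18, 14) and (−26, −18).
Chord length = distance between (−18, 14) and (−26, −18) = √1088 = 8√17.

8√17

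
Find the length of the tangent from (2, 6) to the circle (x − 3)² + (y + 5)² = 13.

Centre (3, −5), r² = 13. |PO|² = (−1)² + (11)² = 122.
The tangent meets the radius at right angles, so tangent² = |PO|² − r² = 122 − 13 = 109.

√109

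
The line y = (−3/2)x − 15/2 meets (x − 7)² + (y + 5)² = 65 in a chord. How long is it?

2√13

From the line, y = (−15 − 3x)/2. Substituting:
13x² − 26x − 39 = 0  ⟹  x² − 2x − 3 = 0
x = 3 or x = −1, giving (3, −12) and (−1, −6).
Chord length = distance between (3, −12) and (−1, −6) = √52 = 2√13.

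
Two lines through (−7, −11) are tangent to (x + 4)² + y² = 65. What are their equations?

A line y − (−11) = m(x − (−7)) is tangent when its distance from (−4, 0) is √65:
[m·(3) − (11)]² = 65(m² + 1)
28m² + 33m − 28 = 0, so m = 4/7 or m = −7/4.
With m = 4/7: 4x − 7y = 49. With m = −7/4: 7x + 4y = −93.

4x − 7y = 49 and 7x + 4y = −93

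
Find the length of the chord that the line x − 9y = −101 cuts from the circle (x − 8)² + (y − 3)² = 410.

4√82

Substitute y = (101 + x)/9:
82x² − 1148x − 22550 = 0  ⟹  x² − 14x − 275 = 0
x = 25 or x = −11, giving (25, 14) and (−11, 10).
|(25, 14) − (−11, 10)| = √((36)² + (4)²) = 4√82.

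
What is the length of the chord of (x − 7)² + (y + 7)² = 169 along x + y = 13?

The distance from (7, −7) to the line is 13/√2, and r² = 169.
Chord = 2√(r² − d²) = 2·√(169/2) = 13√2.

13√2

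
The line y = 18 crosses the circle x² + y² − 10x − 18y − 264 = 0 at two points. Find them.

Substitute y = 18:
x² − 10x − 264 = 0
x = 22 or x = −12, giving (22, 18) and (−12, 18).

(−12, 18) and (22, 18)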